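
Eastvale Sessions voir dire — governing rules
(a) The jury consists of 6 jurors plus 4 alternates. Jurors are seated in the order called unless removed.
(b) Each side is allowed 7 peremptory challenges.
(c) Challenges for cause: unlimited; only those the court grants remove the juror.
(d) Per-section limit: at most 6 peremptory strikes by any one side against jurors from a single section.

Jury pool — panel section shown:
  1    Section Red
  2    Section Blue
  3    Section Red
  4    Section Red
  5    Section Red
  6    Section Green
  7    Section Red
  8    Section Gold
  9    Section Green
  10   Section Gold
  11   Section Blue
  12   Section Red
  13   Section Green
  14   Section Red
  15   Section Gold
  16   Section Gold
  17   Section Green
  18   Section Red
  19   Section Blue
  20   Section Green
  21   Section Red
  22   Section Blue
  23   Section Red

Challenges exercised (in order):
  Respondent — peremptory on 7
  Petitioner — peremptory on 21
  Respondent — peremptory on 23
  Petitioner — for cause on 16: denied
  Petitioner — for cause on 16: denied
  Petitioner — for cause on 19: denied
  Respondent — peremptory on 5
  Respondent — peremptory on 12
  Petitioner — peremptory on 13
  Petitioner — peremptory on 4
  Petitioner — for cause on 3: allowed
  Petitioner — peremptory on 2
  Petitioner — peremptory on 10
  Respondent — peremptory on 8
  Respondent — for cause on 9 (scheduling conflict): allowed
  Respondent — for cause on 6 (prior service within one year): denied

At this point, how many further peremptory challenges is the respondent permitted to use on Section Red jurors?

Respondent peremptories so far: #7, #23, #5, #12, #8 — 5 of 7 used, 2 left overall.
Against Section Red: #7, #23, #5, #12 — 4 used; per-section cap 6 leaves 2.
Binding limit: min(2, 2) = 2.

2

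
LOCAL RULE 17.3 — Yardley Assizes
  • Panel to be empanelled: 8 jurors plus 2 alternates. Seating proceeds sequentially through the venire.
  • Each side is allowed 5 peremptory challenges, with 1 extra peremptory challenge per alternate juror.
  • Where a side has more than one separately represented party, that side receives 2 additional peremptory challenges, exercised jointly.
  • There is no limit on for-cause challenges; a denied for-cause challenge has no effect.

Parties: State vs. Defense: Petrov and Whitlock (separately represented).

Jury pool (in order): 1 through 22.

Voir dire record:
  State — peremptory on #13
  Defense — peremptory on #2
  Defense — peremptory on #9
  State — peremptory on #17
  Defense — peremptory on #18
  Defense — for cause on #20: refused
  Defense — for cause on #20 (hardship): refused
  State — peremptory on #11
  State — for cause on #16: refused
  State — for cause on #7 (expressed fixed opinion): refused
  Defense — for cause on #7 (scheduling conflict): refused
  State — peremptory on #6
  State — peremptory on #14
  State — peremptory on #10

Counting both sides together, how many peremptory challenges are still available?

State allotment: 5 base + 1 × 2 alternates = 7. Defense allotment: 5 base + 1 × 2 alternates + 2 multi-party = 9.
State peremptories used: #13, #17, #11, #6, #14, #10 — 6 (for-cause on #16, #7 don't count).
Defense peremptories used: #2, #9, #18 — 3 (for-cause on #20, #20, #7 don't count).
Remaining: (7 − 6) + (9 − 3) = 7.

7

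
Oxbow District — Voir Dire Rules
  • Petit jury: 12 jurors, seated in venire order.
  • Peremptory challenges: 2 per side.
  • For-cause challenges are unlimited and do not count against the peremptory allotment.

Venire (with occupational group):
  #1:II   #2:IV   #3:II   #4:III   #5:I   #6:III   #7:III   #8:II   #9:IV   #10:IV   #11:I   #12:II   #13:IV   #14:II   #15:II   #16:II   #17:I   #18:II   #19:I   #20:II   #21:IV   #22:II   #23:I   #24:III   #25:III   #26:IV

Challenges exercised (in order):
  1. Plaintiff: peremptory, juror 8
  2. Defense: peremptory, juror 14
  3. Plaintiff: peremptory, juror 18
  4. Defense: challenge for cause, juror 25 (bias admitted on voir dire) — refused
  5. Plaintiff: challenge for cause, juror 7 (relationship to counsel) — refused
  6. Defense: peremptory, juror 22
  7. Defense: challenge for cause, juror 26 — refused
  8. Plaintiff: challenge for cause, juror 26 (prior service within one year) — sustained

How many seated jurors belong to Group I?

2

Removed: #8, #14, #18, #22, #26.
Seated jurors 1–12: #1, #2, #3, #4, #5, #6, #7, #9, #10, #11, #12, #13.
Of those, in Group I: #5, #11 → 2.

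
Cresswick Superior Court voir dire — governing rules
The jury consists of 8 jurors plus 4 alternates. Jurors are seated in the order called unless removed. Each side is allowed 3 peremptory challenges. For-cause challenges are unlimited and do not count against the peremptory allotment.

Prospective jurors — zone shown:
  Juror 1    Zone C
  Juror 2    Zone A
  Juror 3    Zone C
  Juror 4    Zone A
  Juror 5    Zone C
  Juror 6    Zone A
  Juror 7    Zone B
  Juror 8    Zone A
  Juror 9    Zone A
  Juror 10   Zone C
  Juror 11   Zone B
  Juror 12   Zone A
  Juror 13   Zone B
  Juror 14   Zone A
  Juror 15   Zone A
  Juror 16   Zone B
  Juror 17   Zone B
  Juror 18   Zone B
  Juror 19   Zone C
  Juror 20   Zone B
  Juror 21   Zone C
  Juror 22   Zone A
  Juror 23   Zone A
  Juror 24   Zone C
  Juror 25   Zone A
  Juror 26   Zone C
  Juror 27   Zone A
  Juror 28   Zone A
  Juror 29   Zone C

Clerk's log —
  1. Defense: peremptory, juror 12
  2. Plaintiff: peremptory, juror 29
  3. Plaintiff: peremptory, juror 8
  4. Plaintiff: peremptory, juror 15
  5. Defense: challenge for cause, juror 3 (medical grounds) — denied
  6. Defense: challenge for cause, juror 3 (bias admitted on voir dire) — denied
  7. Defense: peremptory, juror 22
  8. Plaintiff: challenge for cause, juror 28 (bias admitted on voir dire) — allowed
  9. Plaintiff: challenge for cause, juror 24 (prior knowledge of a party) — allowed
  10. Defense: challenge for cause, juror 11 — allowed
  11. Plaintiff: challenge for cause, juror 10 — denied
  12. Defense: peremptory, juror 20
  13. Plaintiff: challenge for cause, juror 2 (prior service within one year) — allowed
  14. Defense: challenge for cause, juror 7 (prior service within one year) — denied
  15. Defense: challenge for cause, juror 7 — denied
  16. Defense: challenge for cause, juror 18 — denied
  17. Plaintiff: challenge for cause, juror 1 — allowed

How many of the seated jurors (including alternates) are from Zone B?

5

Removed: #1, #2, #8, #11, #12, #15, #20, #22, #24, #28, #29.
Seated (12 incl. alternates): #3, #4, #5, #6, #7, #9, #10, #13, #14, #16, #17, #18.
Of those, in Zone B: #7, #13, #16, #17, #18 → 5.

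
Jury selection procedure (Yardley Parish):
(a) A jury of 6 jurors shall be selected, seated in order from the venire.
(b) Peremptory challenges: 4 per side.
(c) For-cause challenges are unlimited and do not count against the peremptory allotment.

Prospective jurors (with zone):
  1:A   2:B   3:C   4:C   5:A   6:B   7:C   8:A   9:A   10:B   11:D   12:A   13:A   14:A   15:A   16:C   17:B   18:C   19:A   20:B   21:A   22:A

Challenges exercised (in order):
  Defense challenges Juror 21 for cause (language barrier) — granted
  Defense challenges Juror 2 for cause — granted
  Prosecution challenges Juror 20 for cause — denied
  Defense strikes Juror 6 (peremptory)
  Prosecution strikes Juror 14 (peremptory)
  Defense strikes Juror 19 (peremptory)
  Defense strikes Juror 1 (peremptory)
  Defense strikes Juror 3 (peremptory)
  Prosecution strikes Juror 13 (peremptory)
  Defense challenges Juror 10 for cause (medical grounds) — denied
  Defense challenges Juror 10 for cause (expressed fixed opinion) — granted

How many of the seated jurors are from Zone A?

3

Removed: #1, #2, #3, #6, #10, #13, #14, #19, #21.
Seated jurors 1–6: #4, #5, #7, #8, #9, #11.
Of those, in Zone A: #5, #8, #9 → 3.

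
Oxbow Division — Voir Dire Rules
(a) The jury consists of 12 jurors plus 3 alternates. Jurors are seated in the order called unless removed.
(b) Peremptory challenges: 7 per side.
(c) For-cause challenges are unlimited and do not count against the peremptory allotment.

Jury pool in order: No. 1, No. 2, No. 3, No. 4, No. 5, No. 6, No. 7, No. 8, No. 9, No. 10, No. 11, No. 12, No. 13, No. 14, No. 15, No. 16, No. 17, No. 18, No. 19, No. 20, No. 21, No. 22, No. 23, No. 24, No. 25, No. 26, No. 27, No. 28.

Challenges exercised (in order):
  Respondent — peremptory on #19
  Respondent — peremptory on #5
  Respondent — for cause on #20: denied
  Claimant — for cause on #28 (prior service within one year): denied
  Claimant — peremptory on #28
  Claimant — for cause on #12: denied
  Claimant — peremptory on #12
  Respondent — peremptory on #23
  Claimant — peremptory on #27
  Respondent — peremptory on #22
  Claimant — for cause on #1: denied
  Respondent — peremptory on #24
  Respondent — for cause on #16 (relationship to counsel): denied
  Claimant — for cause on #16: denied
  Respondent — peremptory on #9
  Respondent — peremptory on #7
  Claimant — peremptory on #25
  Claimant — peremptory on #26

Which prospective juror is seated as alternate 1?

17

Removed: #5, #7, #9, #12, #19, #22, #23, #24, #25, #26, #27, #28. (#1, #16, #20 stay — for-cause denied.)
Filling seats in venire order through position 13: #1, #2, #3, #4, #6, #8, #10, #11, #13, #14, #15, #16, #17.
So alternate 1 is #17.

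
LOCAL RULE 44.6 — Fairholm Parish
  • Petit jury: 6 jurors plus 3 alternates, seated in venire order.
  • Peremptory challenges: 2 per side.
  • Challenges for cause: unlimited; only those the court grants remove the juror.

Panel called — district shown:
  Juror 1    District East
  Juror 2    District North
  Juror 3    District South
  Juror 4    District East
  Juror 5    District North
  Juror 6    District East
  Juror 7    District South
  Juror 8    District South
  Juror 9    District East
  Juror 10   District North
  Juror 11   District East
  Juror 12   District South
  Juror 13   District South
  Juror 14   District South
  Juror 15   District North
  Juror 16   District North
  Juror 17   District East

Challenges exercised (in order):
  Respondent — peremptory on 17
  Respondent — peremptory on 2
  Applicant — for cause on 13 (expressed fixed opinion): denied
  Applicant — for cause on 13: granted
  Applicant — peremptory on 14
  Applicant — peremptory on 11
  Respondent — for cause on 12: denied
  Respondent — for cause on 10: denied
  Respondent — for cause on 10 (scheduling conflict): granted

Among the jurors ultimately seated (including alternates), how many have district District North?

Removed: #2, #10, #11, #13, #14, #17.
Seated (9 incl. alternates): #1, #3, #4, #5, #6, #7, #8, #9, #12.
Of those, in District North: #5 → 1.

1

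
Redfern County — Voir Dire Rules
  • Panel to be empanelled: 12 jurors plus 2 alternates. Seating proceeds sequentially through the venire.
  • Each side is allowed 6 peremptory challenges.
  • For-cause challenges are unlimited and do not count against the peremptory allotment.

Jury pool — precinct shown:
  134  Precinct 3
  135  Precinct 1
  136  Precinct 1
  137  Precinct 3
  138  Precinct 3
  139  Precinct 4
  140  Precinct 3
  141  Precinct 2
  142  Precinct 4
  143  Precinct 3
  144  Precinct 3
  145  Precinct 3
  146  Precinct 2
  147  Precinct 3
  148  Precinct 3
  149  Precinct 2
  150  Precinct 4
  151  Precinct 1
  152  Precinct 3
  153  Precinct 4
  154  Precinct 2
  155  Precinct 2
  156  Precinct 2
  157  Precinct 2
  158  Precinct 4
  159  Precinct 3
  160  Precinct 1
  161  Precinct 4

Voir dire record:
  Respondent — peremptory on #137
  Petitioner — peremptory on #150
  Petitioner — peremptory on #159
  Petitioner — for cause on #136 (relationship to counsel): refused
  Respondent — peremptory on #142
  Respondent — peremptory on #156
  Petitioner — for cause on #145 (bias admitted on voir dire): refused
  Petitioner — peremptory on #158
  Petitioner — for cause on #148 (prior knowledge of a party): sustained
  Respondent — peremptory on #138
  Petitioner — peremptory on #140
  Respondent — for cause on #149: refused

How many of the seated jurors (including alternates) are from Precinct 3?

Removed: #137, #138, #140, #142, #148, #150, #156, #158, #159.
Seated (14 incl. alternates): #134, #135, #136, #139, #141, #143, #144, #145, #146, #147, #149, #151, #152, #153.
Of those, in Precinct 3: #134, #143, #144, #145, #147, #152 → 6.

6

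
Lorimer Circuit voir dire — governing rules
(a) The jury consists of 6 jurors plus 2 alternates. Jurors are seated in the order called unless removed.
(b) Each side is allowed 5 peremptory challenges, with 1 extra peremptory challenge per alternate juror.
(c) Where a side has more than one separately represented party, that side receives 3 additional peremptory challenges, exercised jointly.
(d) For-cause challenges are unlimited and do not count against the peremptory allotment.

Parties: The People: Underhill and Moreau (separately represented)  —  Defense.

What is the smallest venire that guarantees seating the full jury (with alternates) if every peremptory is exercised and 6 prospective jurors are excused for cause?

Seats to fill: 6 + 2 alternates = 8.
Peremptories — The People: 5 + 1×2 + 3 = 10; Defense: 5 + 1×2 = 7; total 17.
For-cause removals: 6.
Minimum venire: 8 + 17 + 6 = 31.

31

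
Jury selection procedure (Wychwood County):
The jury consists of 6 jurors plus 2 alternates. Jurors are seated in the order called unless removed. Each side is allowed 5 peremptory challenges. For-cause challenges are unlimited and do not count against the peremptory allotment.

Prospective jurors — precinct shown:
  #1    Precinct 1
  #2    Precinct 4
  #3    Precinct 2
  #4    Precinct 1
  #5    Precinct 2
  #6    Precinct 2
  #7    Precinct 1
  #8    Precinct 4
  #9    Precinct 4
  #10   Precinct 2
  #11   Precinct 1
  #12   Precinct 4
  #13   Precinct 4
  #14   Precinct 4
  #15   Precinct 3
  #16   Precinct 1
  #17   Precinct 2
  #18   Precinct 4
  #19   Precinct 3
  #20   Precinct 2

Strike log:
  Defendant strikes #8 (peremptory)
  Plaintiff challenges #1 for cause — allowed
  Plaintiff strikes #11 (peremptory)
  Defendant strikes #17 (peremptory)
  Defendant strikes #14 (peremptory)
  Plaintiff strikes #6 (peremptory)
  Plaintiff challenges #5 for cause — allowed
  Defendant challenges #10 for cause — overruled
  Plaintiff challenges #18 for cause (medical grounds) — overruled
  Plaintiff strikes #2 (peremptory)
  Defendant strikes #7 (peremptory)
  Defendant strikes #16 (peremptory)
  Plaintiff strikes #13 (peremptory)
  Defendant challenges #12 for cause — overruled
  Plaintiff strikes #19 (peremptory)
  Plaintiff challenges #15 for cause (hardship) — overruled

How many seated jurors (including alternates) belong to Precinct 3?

1

Removed: #1, #2, #5, #6, #7, #8, #11, #13, #14, #16, #17, #19.
Seated (8 incl. alternates): #3, #4, #9, #10, #12, #15, #18, #20.
Of those, in Precinct 3: #15 → 1.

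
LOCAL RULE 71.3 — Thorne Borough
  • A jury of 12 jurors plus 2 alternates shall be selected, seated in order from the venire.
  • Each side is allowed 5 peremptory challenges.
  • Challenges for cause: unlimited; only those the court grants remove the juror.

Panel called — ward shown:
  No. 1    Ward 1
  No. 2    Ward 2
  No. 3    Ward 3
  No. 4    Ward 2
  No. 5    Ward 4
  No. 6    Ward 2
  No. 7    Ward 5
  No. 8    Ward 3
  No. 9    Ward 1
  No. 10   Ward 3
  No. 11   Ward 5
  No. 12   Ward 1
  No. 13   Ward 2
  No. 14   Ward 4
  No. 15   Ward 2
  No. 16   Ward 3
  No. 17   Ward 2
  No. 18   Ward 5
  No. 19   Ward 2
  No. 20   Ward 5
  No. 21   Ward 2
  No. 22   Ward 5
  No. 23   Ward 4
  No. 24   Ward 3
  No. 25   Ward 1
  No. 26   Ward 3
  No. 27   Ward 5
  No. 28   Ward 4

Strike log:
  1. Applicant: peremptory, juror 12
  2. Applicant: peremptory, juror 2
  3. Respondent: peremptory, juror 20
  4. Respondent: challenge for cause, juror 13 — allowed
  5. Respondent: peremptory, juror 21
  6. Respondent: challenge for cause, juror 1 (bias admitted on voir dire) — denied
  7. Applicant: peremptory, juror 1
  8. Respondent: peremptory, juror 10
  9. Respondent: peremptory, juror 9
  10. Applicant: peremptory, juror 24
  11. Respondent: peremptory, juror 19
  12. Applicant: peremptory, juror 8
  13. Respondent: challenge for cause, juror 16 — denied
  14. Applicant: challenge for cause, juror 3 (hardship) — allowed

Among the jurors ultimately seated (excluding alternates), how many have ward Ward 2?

Removed: #1, #2, #3, #8, #9, #10, #12, #13, #19, #20, #21, #24.
Seated jurors 1–12: #4, #5, #6, #7, #11, #14, #15, #16, #17, #18, #22, #23 (alternates #25, #26 not counted).
Of those, in Ward 2: #4, #6, #15, #17 → 4.

4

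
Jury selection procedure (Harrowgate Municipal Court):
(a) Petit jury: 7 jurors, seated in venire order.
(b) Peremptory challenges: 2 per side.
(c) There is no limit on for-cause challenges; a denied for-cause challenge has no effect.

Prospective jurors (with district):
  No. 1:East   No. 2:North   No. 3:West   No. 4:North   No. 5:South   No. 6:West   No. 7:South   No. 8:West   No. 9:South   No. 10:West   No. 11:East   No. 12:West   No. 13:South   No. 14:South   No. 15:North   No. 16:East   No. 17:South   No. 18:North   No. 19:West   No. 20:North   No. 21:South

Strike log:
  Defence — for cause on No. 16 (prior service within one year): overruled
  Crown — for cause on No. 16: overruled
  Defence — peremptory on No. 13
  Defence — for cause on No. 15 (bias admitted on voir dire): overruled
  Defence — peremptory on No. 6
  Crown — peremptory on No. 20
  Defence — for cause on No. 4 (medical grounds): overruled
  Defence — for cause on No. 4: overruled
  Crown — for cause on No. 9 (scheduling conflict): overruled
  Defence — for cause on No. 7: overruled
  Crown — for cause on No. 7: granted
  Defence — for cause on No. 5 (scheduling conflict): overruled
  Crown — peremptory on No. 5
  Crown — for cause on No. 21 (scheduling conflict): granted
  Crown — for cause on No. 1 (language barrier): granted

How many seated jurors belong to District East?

Removed: #1, #5, #6, #7, #13, #20, #21.
Seated jurors 1–7: #2, #3, #4, #8, #9, #10, #11.
Of those, in District East: #11 → 1.

1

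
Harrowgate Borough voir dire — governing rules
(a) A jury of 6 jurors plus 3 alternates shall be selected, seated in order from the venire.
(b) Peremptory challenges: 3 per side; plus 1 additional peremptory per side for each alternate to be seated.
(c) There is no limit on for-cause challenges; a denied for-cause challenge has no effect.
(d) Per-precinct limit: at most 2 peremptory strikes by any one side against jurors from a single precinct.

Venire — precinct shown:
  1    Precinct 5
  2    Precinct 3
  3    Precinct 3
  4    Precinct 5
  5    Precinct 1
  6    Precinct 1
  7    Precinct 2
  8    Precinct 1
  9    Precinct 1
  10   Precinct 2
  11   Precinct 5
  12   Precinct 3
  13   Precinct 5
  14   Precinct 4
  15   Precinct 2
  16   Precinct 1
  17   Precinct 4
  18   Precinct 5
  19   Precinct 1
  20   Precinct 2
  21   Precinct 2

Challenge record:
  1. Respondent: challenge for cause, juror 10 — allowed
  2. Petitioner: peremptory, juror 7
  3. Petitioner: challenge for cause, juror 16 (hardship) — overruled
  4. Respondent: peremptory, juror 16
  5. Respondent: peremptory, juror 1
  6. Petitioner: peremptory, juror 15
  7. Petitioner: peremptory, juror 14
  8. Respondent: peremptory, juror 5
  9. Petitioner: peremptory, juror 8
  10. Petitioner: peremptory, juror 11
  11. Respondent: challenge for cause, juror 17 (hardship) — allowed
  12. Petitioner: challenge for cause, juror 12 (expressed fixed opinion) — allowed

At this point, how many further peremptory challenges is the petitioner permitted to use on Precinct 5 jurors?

Petitioner peremptories so far: #7, #15, #14, #8, #11 — 5 of 6 used, 1 left overall.
Against Precinct 5: #11 — 1 used; per-precinct cap 2 leaves 1.
Binding limit: min(1, 1) = 1.

1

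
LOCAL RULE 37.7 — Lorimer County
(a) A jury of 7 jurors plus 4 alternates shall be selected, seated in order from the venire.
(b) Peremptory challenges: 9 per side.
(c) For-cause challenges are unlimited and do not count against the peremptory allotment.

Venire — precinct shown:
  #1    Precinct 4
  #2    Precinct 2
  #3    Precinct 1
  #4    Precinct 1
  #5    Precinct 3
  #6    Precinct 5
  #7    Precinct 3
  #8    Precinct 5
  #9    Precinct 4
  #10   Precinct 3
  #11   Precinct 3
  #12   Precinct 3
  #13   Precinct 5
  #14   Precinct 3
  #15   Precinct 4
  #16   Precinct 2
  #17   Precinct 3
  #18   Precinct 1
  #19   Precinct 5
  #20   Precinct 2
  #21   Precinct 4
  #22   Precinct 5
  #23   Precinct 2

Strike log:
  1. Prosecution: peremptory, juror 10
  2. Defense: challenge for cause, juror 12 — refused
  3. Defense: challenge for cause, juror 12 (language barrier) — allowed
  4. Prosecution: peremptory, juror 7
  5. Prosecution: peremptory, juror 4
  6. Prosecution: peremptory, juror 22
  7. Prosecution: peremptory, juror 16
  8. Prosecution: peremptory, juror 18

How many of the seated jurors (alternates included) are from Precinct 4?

3

Removed: #4, #7, #10, #12, #16, #18, #22.
Seated (11 incl. alternates): #1, #2, #3, #5, #6, #8, #9, #11, #13, #14, #15.
Of those, in Precinct 4: #1, #9, #15 → 3.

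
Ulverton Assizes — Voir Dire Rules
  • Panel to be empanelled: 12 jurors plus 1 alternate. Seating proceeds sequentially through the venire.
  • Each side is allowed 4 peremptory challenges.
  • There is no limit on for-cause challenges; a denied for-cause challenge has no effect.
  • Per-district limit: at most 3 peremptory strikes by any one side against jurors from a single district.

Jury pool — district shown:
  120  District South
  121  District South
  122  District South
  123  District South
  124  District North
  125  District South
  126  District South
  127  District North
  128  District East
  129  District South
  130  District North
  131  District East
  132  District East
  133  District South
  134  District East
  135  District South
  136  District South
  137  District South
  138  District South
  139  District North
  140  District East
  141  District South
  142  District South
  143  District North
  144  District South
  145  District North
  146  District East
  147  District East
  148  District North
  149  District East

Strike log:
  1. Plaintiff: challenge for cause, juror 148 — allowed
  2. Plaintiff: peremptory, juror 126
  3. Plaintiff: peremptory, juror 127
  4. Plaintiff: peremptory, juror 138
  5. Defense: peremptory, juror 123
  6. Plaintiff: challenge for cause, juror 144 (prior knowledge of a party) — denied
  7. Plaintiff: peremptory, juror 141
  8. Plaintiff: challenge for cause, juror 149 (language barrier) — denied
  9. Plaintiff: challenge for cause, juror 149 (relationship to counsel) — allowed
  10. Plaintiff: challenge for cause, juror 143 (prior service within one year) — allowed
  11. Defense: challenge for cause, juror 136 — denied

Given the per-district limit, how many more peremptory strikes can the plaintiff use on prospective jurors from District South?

0

Plaintiff peremptories so far: #126, #127, #138, #141 — 4 of 4 used, 0 left overall.
Against District South: #126, #138, #141 — 3 used; per-district cap 3 leaves 0.
Binding limit: min(0, 0) = 0.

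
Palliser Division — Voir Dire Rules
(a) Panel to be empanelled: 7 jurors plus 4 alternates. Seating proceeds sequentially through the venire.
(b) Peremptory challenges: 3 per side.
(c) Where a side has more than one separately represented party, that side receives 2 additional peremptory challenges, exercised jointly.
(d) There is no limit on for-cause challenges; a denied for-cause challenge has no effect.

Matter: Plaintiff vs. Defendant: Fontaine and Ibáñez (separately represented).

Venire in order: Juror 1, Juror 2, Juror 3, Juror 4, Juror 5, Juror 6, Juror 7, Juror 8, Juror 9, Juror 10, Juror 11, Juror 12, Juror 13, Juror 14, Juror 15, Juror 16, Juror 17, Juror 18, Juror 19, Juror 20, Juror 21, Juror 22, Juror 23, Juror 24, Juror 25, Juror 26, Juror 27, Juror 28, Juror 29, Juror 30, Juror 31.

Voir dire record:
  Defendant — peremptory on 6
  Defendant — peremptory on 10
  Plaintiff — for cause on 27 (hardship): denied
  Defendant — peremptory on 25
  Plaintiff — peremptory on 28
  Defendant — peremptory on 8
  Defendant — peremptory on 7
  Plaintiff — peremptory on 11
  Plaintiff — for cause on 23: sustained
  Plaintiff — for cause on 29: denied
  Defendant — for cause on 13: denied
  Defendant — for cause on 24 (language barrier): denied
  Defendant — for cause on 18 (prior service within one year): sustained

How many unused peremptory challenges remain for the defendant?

0

Defendant allotment: 3 base + 2 multi-party = 5.
Defendant peremptories used: #6, #10, #25, #8, #7 — 5 (for-cause on #13, #24, #18 don't count).
Remaining: 5 − 5 = 0.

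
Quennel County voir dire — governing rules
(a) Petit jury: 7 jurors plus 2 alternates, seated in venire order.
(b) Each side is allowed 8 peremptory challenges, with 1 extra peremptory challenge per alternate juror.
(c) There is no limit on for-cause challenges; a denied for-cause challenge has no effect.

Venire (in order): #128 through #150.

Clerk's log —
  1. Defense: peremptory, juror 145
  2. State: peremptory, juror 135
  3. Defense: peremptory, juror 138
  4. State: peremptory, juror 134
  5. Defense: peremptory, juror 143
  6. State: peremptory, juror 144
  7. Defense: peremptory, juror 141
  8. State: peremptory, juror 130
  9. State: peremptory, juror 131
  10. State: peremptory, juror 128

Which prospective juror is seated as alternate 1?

Removed: #128, #130, #131, #134, #135, #138, #141, #143, #144, #145.
Seating in order: seats 1–7 → #129, #132, #133, #136, #137, #139, #140; alternates → #142, #146.
So alternate 1 is #142.

142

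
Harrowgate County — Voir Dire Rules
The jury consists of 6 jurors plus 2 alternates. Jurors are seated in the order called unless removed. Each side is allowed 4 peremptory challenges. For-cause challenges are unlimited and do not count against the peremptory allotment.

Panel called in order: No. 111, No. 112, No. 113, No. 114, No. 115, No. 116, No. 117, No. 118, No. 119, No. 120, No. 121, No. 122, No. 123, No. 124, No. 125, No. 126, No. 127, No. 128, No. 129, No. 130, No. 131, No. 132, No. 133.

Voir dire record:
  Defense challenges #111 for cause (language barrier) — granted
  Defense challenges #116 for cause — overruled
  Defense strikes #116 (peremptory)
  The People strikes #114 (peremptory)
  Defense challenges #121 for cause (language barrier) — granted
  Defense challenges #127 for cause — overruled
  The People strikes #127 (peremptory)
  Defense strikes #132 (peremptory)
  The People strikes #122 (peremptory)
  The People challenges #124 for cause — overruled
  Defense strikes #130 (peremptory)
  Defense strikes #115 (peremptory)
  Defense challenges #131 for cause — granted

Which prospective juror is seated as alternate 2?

124

Removed: #111, #114, #115, #116, #121, #122, #127, #130, #131, #132. (#124 stays — for-cause denied.)
Seating in order: seats 1–6 → #112, #113, #117, #118, #119, #120; alternates → #123, #124.
So alternate 2 is #124.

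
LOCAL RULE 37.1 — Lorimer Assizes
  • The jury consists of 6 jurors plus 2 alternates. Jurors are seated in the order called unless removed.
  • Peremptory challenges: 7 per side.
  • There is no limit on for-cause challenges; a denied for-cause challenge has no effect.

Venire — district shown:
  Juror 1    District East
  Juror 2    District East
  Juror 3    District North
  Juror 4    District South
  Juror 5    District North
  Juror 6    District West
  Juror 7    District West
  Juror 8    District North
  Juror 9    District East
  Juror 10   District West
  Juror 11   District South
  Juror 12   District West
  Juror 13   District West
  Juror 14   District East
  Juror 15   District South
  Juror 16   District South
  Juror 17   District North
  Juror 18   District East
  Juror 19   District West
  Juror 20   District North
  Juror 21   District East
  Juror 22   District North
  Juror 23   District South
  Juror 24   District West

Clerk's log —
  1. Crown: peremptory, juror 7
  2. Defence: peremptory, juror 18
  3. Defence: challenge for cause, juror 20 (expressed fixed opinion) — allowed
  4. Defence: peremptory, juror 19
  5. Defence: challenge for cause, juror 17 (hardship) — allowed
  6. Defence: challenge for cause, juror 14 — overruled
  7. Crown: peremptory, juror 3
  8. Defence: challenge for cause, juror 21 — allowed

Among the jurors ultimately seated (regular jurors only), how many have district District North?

2

Removed: #3, #7, #17, #18, #19, #20, #21.
Seated jurors 1–6: #1, #2, #4, #5, #6, #8 (alternates #9, #10 not counted).
Of those, in District North: #5, #8 → 2.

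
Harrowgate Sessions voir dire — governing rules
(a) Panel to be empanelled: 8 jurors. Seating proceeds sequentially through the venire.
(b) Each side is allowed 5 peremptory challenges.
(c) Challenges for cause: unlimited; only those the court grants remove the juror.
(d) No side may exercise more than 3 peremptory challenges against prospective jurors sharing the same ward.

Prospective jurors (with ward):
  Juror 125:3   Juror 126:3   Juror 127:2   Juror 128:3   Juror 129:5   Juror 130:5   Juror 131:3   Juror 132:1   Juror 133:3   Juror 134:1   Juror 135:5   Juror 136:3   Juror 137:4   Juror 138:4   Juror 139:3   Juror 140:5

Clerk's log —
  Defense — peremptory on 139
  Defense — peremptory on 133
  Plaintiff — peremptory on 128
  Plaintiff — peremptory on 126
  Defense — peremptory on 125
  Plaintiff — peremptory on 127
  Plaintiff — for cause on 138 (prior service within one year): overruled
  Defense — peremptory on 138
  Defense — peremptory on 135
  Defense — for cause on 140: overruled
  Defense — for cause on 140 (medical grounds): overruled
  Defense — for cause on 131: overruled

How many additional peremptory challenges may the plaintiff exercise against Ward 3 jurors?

Plaintiff peremptories so far: #128, #126, #127 — 3 of 5 used, 2 left overall.
Against Ward 3: #128, #126 — 2 used; per-ward cap 3 leaves 1.
Binding limit: min(2, 1) = 1.

1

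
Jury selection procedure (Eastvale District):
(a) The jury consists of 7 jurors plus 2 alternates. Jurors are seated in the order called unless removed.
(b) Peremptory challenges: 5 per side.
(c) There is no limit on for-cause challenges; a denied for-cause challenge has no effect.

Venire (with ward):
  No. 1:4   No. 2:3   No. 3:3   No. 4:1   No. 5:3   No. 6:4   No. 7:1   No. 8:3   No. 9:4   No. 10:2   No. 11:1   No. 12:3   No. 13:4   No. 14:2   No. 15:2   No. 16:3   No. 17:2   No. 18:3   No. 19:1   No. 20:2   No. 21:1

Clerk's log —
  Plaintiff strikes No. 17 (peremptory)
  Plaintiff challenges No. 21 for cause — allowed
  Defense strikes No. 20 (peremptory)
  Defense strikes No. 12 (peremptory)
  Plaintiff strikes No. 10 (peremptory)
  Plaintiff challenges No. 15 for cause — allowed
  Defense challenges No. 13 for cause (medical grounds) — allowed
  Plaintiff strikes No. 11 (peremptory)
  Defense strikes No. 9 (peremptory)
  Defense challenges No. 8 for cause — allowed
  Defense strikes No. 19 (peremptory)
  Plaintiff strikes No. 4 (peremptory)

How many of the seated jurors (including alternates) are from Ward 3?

5

Removed: #4, #8, #9, #10, #11, #12, #13, #15, #17, #19, #20, #21.
Seated (9 incl. alternates): #1, #2, #3, #5, #6, #7, #14, #16, #18.
Of those, in Ward 3: #2, #3, #5, #16, #18 → 5.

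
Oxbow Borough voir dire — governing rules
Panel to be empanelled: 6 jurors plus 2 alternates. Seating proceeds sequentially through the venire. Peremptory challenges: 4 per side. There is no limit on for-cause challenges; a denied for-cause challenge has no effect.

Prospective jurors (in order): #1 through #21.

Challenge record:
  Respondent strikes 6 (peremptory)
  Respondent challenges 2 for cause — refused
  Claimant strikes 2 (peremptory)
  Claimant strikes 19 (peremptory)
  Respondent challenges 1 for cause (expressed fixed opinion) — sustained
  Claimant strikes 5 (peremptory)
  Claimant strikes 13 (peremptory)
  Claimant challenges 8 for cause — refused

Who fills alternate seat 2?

12

Removed: #1, #2, #5, #6, #13, #19. (#8 stays — for-cause denied.)
Filling seats in venire order through position 8: #3, #4, #7, #8, #9, #10, #11, #12.
So alternate 2 is #12.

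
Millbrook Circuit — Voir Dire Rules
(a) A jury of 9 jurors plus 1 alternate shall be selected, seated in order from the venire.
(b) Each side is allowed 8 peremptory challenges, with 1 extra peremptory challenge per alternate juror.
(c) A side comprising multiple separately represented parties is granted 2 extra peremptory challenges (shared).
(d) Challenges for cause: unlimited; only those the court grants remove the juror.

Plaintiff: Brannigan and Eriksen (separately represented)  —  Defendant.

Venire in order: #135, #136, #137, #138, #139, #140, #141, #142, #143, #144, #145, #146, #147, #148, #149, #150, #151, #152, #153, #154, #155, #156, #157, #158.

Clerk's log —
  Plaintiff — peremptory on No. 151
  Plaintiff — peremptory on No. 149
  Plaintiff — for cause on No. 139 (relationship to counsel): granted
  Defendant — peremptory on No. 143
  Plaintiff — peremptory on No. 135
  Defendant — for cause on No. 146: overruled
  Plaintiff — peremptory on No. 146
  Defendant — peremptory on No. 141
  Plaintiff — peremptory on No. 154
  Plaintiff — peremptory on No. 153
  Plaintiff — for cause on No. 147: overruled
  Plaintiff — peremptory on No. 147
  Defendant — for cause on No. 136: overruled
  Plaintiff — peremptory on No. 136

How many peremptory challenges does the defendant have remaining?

7

Defendant allotment: 8 base + 1 × 1 alternate = 9.
Defendant peremptories used: #143, #141 — 2 (for-cause on #146, #136 don't count).
Remaining: 9 − 2 = 7.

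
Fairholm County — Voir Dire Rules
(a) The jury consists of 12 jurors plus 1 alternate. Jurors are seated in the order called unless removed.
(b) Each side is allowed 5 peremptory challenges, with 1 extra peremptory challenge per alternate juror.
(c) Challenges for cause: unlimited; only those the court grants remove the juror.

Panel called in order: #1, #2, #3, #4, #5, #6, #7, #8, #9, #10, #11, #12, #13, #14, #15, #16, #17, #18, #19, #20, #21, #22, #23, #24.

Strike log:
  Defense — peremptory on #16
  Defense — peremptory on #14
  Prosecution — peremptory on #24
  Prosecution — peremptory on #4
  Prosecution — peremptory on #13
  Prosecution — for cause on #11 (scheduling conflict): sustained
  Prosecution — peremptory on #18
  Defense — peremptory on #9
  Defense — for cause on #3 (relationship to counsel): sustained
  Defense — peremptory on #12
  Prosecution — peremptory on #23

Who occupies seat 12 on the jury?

21

Removed: #3, #4, #9, #11, #12, #13, #14, #16, #18, #23, #24.
Seating in order: seats 1–12 → #1, #2, #5, #6, #7, #8, #10, #15, #17, #19, #20, #21; alternates → #22.
So seat 12 is #21.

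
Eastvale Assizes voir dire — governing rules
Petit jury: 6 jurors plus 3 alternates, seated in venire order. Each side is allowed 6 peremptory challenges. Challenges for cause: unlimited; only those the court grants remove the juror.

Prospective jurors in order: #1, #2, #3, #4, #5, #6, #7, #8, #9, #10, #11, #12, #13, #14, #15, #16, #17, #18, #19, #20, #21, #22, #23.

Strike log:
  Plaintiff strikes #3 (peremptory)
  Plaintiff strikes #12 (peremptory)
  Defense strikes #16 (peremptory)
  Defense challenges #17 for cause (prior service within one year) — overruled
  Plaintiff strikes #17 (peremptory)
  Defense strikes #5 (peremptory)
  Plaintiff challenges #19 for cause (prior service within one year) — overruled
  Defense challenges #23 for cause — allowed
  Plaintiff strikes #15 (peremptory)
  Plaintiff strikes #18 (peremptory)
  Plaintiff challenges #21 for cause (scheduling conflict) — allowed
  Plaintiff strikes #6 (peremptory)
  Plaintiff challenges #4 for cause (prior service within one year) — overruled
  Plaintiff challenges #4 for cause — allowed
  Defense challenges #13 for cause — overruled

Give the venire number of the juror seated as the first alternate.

11

Removed: #3, #4, #5, #6, #12, #15, #16, #17, #18, #21, #23. (#13, #19 stay — for-cause denied.)
Seating in order: seats 1–6 → #1, #2, #7, #8, #9, #10; alternates → #11, #13, #14.
So alternate 1 is #11.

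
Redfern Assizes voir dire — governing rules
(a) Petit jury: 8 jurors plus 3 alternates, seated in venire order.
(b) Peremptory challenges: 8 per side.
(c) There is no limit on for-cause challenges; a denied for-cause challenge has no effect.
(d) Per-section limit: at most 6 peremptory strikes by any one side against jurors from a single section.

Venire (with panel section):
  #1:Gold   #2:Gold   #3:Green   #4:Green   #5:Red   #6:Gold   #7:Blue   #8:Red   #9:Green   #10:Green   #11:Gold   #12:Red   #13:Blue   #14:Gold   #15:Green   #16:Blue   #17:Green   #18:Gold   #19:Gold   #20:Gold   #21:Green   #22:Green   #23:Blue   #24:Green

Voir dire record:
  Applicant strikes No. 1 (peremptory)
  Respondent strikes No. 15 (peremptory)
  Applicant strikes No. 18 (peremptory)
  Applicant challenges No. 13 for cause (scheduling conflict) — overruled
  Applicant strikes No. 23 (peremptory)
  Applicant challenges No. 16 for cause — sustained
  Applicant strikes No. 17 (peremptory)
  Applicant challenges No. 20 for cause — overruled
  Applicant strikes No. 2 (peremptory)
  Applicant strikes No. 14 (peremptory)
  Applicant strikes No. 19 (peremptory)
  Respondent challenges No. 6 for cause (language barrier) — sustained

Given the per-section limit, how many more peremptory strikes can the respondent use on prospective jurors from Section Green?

Respondent peremptories so far: #15 — 1 of 8 used, 7 left overall.
Against Section Green: #15 — 1 used; per-section cap 6 leaves 5.
Binding limit: min(7, 5) = 5.

5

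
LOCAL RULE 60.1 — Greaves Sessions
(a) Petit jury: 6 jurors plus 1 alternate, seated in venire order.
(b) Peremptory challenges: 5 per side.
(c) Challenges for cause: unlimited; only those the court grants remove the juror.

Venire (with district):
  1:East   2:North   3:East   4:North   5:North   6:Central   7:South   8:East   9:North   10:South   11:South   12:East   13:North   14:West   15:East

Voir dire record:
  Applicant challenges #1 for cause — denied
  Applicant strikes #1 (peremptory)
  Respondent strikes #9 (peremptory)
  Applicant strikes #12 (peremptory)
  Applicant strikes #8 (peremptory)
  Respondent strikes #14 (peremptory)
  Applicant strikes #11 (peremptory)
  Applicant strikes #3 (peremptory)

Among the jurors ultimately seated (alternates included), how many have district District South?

2

Removed: #1, #3, #8, #9, #11, #12, #14.
Seated (7 incl. alternates): #2, #4, #5, #6, #7, #10, #13.
Of those, in District South: #7, #10 → 2.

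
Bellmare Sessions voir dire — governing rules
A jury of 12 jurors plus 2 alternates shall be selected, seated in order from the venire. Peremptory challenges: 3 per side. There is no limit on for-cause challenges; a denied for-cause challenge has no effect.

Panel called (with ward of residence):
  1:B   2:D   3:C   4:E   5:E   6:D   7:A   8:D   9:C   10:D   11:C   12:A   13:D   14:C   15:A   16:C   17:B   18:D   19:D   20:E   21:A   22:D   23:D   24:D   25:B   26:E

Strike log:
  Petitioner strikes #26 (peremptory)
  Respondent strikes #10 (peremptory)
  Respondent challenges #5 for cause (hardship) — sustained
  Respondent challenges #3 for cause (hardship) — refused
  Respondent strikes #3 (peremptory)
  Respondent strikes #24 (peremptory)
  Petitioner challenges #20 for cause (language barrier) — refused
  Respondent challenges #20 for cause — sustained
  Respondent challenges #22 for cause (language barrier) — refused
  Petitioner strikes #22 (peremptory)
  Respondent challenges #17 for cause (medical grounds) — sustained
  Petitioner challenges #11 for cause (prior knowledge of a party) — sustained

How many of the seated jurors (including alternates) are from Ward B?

Removed: #3, #5, #10, #11, #17, #20, #22, #24, #26.
Seated (14 incl. alternates): #1, #2, #4, #6, #7, #8, #9, #12, #13, #14, #15, #16, #18, #19.
Of those, in Ward B: #1 → 1.

1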